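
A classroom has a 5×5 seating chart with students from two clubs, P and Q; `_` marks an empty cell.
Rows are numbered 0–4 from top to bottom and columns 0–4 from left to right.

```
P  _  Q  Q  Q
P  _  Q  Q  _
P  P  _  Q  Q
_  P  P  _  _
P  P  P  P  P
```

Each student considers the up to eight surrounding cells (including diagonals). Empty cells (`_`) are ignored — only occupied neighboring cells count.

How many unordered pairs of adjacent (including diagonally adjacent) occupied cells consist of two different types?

Scan each occupied cell's neighbors to the right and below (and the two forward diagonals) so each pair is counted once.
Row 0: P(0,0)–P(1,0)= Q(0,2)–Q(0,3)= Q(0,2)–Q(1,2)= Q(0,2)–Q(1,3)= Q(0,3)–Q(0,4)= Q(0,3)–Q(1,3)= Q(0,3)–Q(1,2)= Q(0,4)–Q(1,3)=  → 0/8 unlike.
Row 1: P(1,0)–P(2,0)= P(1,0)–P(2,1)= Q(1,2)–Q(1,3)= Q(1,2)–Q(2,3)= Q(1,2)–P(2,1)≠ Q(1,3)–Q(2,3)= Q(1,3)–Q(2,4)=  → 1/7 unlike.
Row 2: P(2,0)–P(2,1)= P(2,0)–P(3,1)= P(2,1)–P(3,1)= P(2,1)–P(3,2)= Q(2,3)–Q(2,4)= Q(2,3)–P(3,2)≠  → 1/6 unlike.
Row 3: P(3,1)–P(3,2)= P(3,1)–P(4,1)= P(3,1)–P(4,2)= P(3,1)–P(4,0)= P(3,2)–P(4,2)= P(3,2)–P(4,3)= P(3,2)–P(4,1)=  → 0/7 unlike.
Row 4: P(4,0)–P(4,1)= P(4,1)–P(4,2)= P(4,2)–P(4,3)= P(4,3)–P(4,4)=  → 0/4 unlike.
Total adjacent occupied pairs: 32; unlike-type pairs: 2.

2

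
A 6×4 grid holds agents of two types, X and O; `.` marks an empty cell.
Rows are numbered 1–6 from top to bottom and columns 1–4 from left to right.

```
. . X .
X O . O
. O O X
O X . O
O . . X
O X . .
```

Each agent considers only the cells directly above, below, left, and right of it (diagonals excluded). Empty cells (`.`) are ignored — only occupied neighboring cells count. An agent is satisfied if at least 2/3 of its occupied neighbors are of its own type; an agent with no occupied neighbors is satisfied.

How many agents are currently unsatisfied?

11

Row 1: (1,3)X 0/0 satisfied
Row 2: (2,1)X 0/1 not · (2,2)O 1/2 not · (2,4)O 0/1 not
Row 3: (3,2)O 2/3 satisfied · (3,3)O 1/2 not · (3,4)X 0/3 not
Row 4: (4,1)O 1/2 not · (4,2)X 0/2 not · (4,4)O 0/2 not
Row 5: (5,1)O 2/2 satisfied · (5,4)X 0/1 not
Row 6: (6,1)O 1/2 not · (6,2)X 0/1 not
Unsatisfied: (2,1), (2,2), (2,4), (3,3), (3,4), (4,1), (4,2), (4,4), (5,4), (6,1), (6,2) — 11 in total.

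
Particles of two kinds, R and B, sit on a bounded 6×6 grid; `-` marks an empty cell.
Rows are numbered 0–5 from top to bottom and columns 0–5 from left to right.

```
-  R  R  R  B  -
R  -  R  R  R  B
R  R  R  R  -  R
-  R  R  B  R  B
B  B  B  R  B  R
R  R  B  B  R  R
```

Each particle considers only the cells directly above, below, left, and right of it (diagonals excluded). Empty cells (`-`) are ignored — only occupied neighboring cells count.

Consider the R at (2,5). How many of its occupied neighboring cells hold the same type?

Occupied neighbors of (2,5): (1,5)=B, (3,5)=B.
Same type (R): 0 of 2.

0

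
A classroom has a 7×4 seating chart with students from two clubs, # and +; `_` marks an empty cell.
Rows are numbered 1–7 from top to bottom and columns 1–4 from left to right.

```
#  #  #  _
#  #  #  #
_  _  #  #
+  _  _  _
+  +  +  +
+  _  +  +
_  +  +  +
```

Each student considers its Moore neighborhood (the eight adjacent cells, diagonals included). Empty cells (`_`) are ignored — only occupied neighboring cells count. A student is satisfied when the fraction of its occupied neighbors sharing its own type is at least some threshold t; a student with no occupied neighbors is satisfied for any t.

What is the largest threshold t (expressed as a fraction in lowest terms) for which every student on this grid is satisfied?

1/1

Row 1: (1,1)# 3/3 · (1,2)# 5/5 · (1,3)# 4/4
Row 2: (2,1)# 3/3 · (2,2)# 6/6 · (2,3)# 6/6 · (2,4)# 4/4
Row 3: (3,3)# 4/4 · (3,4)# 3/3
Row 4: (4,1)+ 2/2
Row 5: (5,1)+ 3/3 · (5,2)+ 5/5 · (5,3)+ 4/4 · (5,4)+ 3/3
Row 6: (6,1)+ 3/3 · (6,3)+ 7/7 · (6,4)+ 5/5
Row 7: (7,2)+ 3/3 · (7,3)+ 4/4 · (7,4)+ 3/3
The smallest same-type fraction is 3/3 at (1,1), which reduces to 1/1. Any threshold above that leaves this student unsatisfied.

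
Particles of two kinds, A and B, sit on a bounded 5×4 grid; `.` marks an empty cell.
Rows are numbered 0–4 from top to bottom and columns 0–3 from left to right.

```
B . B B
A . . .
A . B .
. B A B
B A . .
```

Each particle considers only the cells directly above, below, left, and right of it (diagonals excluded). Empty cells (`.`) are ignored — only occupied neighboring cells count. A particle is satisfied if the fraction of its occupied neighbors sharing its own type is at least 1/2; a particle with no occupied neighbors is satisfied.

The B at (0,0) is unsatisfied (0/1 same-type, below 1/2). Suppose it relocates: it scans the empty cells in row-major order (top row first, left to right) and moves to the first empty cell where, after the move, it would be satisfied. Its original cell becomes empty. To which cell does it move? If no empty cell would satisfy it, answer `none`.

Vacating (0,0). Empty cells in order:
  (0,1): 1/1 same-type → satisfied — stop here.

(0,1)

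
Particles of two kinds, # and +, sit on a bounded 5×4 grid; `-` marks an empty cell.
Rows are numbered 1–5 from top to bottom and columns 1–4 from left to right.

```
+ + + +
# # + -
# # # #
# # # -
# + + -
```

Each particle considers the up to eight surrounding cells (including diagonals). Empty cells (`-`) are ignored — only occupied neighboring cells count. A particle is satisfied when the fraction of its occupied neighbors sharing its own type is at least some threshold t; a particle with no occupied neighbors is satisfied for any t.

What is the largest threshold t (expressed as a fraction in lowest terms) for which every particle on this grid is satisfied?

Row 1: (1,1)+ 1/3 · (1,2)+ 3/5 · (1,3)+ 3/4 · (1,4)+ 2/2
Row 2: (2,1)# 3/5 · (2,2)# 4/8 · (2,3)+ 3/7
Row 3: (3,1)# 5/5 · (3,2)# 7/8 · (3,3)# 5/6 · (3,4)# 2/3
Row 4: (4,1)# 4/5 · (4,2)# 6/8 · (4,3)# 4/6
Row 5: (5,1)# 2/3 · (5,2)+ 1/5 · (5,3)+ 1/3
The smallest same-type fraction is 1/5 at (5,2), which reduces to 1/5. Any threshold above that leaves this particle unsatisfied.

1/5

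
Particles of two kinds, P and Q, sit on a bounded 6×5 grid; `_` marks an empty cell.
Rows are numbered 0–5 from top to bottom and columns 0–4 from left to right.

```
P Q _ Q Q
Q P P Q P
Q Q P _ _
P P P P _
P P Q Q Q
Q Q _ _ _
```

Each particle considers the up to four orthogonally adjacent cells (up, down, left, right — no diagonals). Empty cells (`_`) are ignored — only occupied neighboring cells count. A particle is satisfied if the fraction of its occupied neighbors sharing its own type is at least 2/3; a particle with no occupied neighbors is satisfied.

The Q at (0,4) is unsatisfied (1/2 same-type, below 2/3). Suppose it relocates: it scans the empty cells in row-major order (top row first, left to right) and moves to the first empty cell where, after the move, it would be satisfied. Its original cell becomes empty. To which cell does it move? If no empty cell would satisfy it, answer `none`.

Vacating (0,4). Empty cells in order:
  (0,2): 2/3 same-type → satisfied — stop here.

(0,2)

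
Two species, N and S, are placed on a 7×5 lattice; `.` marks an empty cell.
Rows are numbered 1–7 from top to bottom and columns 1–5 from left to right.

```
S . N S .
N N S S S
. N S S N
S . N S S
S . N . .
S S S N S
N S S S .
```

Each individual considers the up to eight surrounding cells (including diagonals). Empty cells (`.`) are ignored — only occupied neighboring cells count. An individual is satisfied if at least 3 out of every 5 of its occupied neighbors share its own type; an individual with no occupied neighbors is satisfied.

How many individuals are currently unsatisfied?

14

Row 1: (1,1)S 0/2 not · (1,3)N 1/4 not · (1,4)S 3/4 satisfied
Row 2: (2,1)N 2/3 satisfied · (2,2)N 3/6 not · (2,3)S 4/7 not · (2,4)S 5/7 satisfied · (2,5)S 3/4 satisfied
Row 3: (3,2)N 3/6 not · (3,3)S 4/7 not · (3,4)S 6/8 satisfied · (3,5)N 0/5 not
Row 4: (4,1)S 1/2 not · (4,3)N 2/5 not · (4,4)S 3/6 not · (4,5)S 2/3 satisfied
Row 5: (5,1)S 3/3 satisfied · (5,3)N 2/5 not
Row 6: (6,1)S 3/4 satisfied · (6,2)S 5/7 satisfied · (6,3)S 4/6 satisfied · (6,4)N 1/5 not · (6,5)S 1/2 not
Row 7: (7,1)N 0/3 not · (7,2)S 4/5 satisfied · (7,3)S 4/5 satisfied · (7,4)S 3/4 satisfied
Unsatisfied: (1,1), (1,3), (2,2), (2,3), (3,2), (3,3), (3,5), (4,1), (4,3), (4,4), (5,3), (6,4), (6,5), (7,1) — 14 in total.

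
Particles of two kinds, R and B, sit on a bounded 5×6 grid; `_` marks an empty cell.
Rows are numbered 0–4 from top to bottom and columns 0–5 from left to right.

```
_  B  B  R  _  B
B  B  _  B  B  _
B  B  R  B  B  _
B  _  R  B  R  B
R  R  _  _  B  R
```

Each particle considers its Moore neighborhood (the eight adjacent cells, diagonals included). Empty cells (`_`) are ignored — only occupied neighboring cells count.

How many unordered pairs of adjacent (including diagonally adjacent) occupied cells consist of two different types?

20

Scan each occupied cell's neighbors to the right and below (and the two forward diagonals) so each pair is counted once.
From row 0: 3 unlike of 9 pairs (running 3/9).
From row 1: 2 unlike of 12 pairs (running 5/21).
From row 2: 7 unlike of 15 pairs (running 12/36).
From row 3: 7 unlike of 11 pairs (running 19/47).
From row 4: 1 unlike of 2 pairs (running 20/49).
Total adjacent occupied pairs: 49; unlike-type pairs: 20.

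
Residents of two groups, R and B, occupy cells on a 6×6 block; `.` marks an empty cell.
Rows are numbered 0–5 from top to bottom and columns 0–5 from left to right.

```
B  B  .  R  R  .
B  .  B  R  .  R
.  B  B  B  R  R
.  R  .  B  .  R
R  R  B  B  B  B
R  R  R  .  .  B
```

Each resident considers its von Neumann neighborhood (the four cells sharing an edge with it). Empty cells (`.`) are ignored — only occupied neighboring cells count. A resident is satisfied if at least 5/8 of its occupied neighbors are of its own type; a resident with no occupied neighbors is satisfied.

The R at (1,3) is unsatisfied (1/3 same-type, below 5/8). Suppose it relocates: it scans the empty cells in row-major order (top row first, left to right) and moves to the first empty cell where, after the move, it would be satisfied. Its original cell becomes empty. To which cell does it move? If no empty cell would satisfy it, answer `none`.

(0,5)

Vacating (1,3). Empty cells in order:
  (0,2): 1/3 same-type → still unsatisfied.
  (0,5): 2/2 same-type → satisfied — stop here.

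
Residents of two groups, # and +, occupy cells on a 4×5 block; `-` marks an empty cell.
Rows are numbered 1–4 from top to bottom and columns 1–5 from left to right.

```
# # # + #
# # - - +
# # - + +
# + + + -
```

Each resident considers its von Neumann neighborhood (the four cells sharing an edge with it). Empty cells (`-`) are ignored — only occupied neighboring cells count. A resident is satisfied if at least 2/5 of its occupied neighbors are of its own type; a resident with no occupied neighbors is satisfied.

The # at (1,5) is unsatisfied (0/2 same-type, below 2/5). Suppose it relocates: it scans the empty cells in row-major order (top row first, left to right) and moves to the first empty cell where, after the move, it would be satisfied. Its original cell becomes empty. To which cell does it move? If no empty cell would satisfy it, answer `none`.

Vacating (1,5). Empty cells in order:
  (2,3): 2/2 same-type → satisfied — stop here.

(2,3)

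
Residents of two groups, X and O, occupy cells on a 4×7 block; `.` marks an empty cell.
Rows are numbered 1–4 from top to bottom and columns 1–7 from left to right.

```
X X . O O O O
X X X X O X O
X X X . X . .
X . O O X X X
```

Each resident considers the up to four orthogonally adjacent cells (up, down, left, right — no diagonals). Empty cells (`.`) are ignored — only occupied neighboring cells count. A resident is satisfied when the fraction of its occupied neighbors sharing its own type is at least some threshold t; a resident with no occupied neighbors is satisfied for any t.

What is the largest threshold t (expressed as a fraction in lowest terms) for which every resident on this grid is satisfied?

0/1

Row 1: (1,1)X 2/2 · (1,2)X 2/2 · (1,4)O 1/2 · (1,5)O 3/3 · (1,6)O 2/3 · (1,7)O 2/2
Row 2: (2,1)X 3/3 · (2,2)X 4/4 · (2,3)X 3/3 · (2,4)X 1/3 · (2,5)O 1/4 · (2,6)X 0/3 · (2,7)O 1/2
Row 3: (3,1)X 3/3 · (3,2)X 3/3 · (3,3)X 2/3 · (3,5)X 1/2
Row 4: (4,1)X 1/1 · (4,3)O 1/2 · (4,4)O 1/2 · (4,5)X 2/3 · (4,6)X 2/2 · (4,7)X 1/1
The smallest same-type fraction is 0/3 at (2,6), which reduces to 0/1. Any threshold above that leaves this resident unsatisfied.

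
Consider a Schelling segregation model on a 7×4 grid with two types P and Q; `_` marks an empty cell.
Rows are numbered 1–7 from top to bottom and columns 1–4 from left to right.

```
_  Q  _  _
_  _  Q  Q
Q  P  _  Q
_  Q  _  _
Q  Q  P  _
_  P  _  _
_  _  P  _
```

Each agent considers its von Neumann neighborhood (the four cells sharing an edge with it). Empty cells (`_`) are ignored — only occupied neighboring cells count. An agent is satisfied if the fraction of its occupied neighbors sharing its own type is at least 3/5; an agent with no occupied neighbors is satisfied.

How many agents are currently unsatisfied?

6

(1,2)Q 0/0 satisfied
(2,3)Q 1/1 satisfied
(2,4)Q 2/2 satisfied
(3,1)Q 0/1 not
(3,2)P 0/2 not
(3,4)Q 1/1 satisfied
(4,2)Q 1/2 not
(5,1)Q 1/1 satisfied
(5,2)Q 2/4 not
(5,3)P 0/1 not
(6,2)P 0/1 not
(7,3)P 0/0 satisfied
Unsatisfied: (3,1), (3,2), (4,2), (5,2), (5,3), (6,2) — 6 in total.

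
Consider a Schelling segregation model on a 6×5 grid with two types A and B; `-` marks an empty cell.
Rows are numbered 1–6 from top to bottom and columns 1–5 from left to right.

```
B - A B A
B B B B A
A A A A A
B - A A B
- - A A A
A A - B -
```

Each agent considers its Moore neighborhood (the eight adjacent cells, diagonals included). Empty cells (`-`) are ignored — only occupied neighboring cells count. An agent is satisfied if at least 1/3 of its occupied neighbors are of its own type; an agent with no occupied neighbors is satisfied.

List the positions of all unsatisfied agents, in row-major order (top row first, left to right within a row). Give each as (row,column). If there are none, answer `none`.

(1,3), (2,4), (3,1), (4,1), (4,5), (6,4)

Row 1: (1,1)B 2/2 ✓ · (1,3)A 0/4 ✗ · (1,4)B 2/5 ✓ · (1,5)A 1/3 ✓
Row 2: (2,1)B 2/4 ✓ · (2,2)B 3/7 ✓ · (2,3)B 3/7 ✓ · (2,4)B 2/8 ✗ · (2,5)A 3/5 ✓
Row 3: (3,1)A 1/4 ✗ · (3,2)A 3/7 ✓ · (3,3)A 4/7 ✓ · (3,4)A 5/8 ✓ · (3,5)A 3/5 ✓
Row 4: (4,1)B 0/2 ✗ · (4,3)A 6/6 ✓ · (4,4)A 7/8 ✓ · (4,5)B 0/5 ✗
Row 5: (5,3)A 4/5 ✓ · (5,4)A 4/6 ✓ · (5,5)A 2/4 ✓
Row 6: (6,1)A 1/1 ✓ · (6,2)A 2/2 ✓ · (6,4)B 0/3 ✗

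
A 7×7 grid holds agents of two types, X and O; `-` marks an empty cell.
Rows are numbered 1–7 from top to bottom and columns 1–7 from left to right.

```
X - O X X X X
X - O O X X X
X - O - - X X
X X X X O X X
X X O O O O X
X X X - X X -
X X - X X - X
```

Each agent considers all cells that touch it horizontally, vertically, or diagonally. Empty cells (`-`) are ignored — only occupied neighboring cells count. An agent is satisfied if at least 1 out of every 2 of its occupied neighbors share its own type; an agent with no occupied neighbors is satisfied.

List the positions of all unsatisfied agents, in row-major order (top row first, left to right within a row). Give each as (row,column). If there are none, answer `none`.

Row 1: (1,1)X 1/1 ok · (1,3)O 2/3 ok · (1,4)X 2/5 unhappy · (1,5)X 4/5 ok · (1,6)X 5/5 ok · (1,7)X 3/3 ok
Row 2: (2,1)X 2/2 ok · (2,3)O 3/4 ok · (2,4)O 3/6 ok · (2,5)X 5/6 ok · (2,6)X 7/7 ok · (2,7)X 5/5 ok
Row 3: (3,1)X 3/3 ok · (3,3)O 2/5 unhappy · (3,6)X 6/7 ok · (3,7)X 5/5 ok
Row 4: (4,1)X 4/4 ok · (4,2)X 5/7 ok · (4,3)X 3/6 ok · (4,4)X 1/6 unhappy · (4,5)O 3/6 ok · (4,6)X 4/7 ok · (4,7)X 4/5 ok
Row 5: (5,1)X 5/5 ok · (5,2)X 7/8 ok · (5,3)O 1/7 unhappy · (5,4)O 3/7 unhappy · (5,5)O 3/7 unhappy · (5,6)O 2/7 unhappy · (5,7)X 3/4 ok
Row 6: (6,1)X 5/5 ok · (6,2)X 6/7 ok · (6,3)X 4/6 ok · (6,5)X 3/6 ok · (6,6)X 4/6 ok
Row 7: (7,1)X 3/3 ok · (7,2)X 4/4 ok · (7,4)X 3/3 ok · (7,5)X 3/3 ok · (7,7)X 1/1 ok

(1,4), (3,3), (4,4), (5,3), (5,4), (5,5), (5,6)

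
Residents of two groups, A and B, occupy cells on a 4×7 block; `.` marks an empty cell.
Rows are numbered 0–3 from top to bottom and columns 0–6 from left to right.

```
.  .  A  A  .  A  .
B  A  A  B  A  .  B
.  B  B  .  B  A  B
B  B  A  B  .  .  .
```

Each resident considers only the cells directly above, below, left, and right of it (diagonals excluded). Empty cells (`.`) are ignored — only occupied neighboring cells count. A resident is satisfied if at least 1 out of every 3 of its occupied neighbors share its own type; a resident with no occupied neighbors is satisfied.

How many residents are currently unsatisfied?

7

(0,2)A 2/2 ✓
(0,3)A 1/2 ✓
(0,5)A 0/0 ✓
(1,0)B 0/1 ✗
(1,1)A 1/3 ✓
(1,2)A 2/4 ✓
(1,3)B 0/3 ✗
(1,4)A 0/2 ✗
(1,6)B 1/1 ✓
(2,1)B 2/3 ✓
(2,2)B 1/3 ✓
(2,4)B 0/2 ✗
(2,5)A 0/2 ✗
(2,6)B 1/2 ✓
(3,0)B 1/1 ✓
(3,1)B 2/3 ✓
(3,2)A 0/3 ✗
(3,3)B 0/1 ✗
Unsatisfied: (1,0), (1,3), (1,4), (2,4), (2,5), (3,2), (3,3) — 7 in total.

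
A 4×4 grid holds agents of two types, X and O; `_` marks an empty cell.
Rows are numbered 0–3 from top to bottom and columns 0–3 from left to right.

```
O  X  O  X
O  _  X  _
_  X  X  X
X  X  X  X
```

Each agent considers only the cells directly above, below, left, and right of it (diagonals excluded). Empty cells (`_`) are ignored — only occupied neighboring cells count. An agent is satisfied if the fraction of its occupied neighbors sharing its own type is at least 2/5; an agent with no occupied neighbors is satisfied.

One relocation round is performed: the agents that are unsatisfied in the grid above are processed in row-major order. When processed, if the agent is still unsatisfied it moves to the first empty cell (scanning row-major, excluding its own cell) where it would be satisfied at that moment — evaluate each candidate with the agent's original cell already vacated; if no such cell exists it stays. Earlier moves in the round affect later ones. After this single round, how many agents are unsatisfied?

0

Initially unsatisfied (in order): (0,1), (0,2), (0,3).
  (0,1) → (1,1).
  (0,2) → (0,1).
  (0,3): now satisfied by earlier moves; stays.
Resulting grid:
O O _ X
O X X _
_ X X X
X X X X
All satisfied now.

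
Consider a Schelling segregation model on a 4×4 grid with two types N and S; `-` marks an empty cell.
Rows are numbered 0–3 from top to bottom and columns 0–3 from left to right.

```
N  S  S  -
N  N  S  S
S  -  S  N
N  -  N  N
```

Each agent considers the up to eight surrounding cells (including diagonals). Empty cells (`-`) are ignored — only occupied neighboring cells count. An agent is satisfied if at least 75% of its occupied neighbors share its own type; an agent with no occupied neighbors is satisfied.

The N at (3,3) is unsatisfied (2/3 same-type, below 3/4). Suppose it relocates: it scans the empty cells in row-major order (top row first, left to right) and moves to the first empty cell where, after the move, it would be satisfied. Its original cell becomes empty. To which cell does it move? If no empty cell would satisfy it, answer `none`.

Vacating (3,3). Empty cells in order:
  (0,3): 0/3 same-type → still unsatisfied.
  (2,1): 4/7 same-type → still unsatisfied.
  (3,1): 2/4 same-type → still unsatisfied.

none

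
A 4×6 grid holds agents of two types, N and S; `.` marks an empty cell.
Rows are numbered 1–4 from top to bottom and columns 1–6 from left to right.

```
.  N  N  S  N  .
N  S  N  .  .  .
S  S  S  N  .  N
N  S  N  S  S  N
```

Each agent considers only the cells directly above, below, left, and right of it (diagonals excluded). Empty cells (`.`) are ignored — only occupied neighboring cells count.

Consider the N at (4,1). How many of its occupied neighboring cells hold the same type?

Occupied neighbors of (4,1): (3,1)=S, (4,2)=S.
Same type (N): 0 of 2.

0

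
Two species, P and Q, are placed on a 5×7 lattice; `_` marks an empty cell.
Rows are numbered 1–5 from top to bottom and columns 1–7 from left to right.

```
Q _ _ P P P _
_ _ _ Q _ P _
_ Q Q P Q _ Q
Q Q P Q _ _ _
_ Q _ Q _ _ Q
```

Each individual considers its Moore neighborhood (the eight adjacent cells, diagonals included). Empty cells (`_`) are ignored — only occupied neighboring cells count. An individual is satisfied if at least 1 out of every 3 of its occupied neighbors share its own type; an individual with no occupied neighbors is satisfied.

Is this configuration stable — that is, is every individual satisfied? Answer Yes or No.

No

(1,1)Q 0/0 ok
(1,4)P 1/2 ok
(1,5)P 3/4 ok
(1,6)P 2/2 ok
(2,4)Q 2/5 ok
(2,6)P 2/4 ok
(3,2)Q 3/4 ok
(3,3)Q 4/6 ok
(3,4)P 1/5 unhappy
(3,5)Q 2/4 ok
(3,7)Q 0/1 unhappy
(4,1)Q 3/3 ok
(4,2)Q 4/5 ok
(4,3)P 1/7 unhappy
(4,4)Q 3/5 ok
(5,2)Q 2/3 ok
(5,4)Q 1/2 ok
(5,7)Q 0/0 ok
For instance (3,4) has only 1/5 same-type neighbors, below 1/3.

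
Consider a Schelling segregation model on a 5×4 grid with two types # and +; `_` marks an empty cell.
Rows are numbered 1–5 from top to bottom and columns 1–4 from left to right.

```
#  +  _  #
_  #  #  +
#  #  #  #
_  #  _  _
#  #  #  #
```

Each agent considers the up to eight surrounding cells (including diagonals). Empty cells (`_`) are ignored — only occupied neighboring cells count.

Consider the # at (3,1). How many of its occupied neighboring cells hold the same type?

3

Occupied neighbors of (3,1): (2,2)=#, (3,2)=#, (4,2)=#.
Same type (#): 3 of 3.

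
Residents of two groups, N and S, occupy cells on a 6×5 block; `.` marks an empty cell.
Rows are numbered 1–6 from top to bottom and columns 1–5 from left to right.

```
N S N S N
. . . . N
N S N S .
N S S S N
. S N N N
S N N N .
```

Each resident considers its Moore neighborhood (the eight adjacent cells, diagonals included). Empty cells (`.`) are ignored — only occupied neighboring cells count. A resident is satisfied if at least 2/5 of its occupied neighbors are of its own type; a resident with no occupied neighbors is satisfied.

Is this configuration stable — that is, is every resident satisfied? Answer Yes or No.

No

Row 1: (1,1)N 0/1 ✗ · (1,2)S 0/2 ✗ · (1,3)N 0/2 ✗ · (1,4)S 0/3 ✗ · (1,5)N 1/2 ✓
Row 2: (2,5)N 1/3 ✗
Row 3: (3,1)N 1/3 ✗ · (3,2)S 2/5 ✓ · (3,3)N 0/5 ✗ · (3,4)S 2/5 ✓
Row 4: (4,1)N 1/4 ✗ · (4,2)S 3/7 ✓ · (4,3)S 5/8 ✓ · (4,4)S 2/7 ✗ · (4,5)N 2/4 ✓
Row 5: (5,2)S 3/7 ✓ · (5,3)N 4/8 ✓ · (5,4)N 5/7 ✓ · (5,5)N 3/4 ✓
Row 6: (6,1)S 1/2 ✓ · (6,2)N 2/4 ✓ · (6,3)N 4/5 ✓ · (6,4)N 4/4 ✓
For instance (1,1) has only 0/1 same-type neighbors, below 2/5.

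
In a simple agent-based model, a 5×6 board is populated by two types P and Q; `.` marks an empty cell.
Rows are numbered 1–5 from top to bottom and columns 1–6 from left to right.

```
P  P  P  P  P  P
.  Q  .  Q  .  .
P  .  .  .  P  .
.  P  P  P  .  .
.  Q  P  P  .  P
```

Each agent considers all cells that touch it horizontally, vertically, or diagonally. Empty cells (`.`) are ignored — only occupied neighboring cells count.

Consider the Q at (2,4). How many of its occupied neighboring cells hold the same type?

0

Occupied neighbors of (2,4): (1,3)=P, (1,4)=P, (1,5)=P, (3,5)=P.
Same type (Q): 0 of 4.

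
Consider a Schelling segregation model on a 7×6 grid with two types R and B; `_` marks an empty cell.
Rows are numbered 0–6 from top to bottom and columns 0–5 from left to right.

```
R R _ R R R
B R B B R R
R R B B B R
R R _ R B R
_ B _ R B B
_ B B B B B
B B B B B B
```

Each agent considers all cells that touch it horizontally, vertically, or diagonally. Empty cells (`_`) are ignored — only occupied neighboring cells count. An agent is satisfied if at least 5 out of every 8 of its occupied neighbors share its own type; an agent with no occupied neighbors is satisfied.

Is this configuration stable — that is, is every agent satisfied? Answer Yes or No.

(0,0)R 2/3 satisfied
(0,1)R 2/4 not
(0,3)R 2/4 not
(0,4)R 4/5 satisfied
(0,5)R 3/3 satisfied
(1,0)B 0/5 not
(1,1)R 4/7 not
(1,2)B 3/7 not
(1,3)B 4/7 not
(1,4)R 5/8 satisfied
(1,5)R 4/5 satisfied
(2,0)R 4/5 satisfied
(2,1)R 4/7 not
(2,2)B 3/7 not
(2,3)B 5/7 satisfied
(2,4)B 3/8 not
(2,5)R 3/5 not
(3,0)R 3/4 satisfied
(3,1)R 3/5 not
(3,3)R 1/6 not
(3,4)B 4/8 not
(3,5)R 1/5 not
(4,1)B 2/4 not
(4,3)R 1/6 not
(4,4)B 5/8 satisfied
(4,5)B 4/5 satisfied
(5,1)B 5/5 satisfied
(5,2)B 6/7 satisfied
(5,3)B 6/7 satisfied
(5,4)B 7/8 satisfied
(5,5)B 5/5 satisfied
(6,0)B 2/2 satisfied
(6,1)B 4/4 satisfied
(6,2)B 5/5 satisfied
(6,3)B 5/5 satisfied
(6,4)B 5/5 satisfied
(6,5)B 3/3 satisfied
For instance (0,1) has only 2/4 same-type neighbors, below 5/8.

No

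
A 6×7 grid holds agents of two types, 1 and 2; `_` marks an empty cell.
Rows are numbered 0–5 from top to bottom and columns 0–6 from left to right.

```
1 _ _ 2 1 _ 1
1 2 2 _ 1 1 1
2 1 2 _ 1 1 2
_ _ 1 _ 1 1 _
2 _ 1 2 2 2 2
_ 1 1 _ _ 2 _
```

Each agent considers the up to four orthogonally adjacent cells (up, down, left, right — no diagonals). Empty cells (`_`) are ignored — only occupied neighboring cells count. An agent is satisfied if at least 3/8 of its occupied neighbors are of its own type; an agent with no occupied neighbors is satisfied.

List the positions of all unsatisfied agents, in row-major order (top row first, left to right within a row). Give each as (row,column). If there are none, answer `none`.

Row 0: (0,0)1 1/1 ✓ · (0,3)2 0/1 ✗ · (0,4)1 1/2 ✓ · (0,6)1 1/1 ✓
Row 1: (1,0)1 1/3 ✗ · (1,1)2 1/3 ✗ · (1,2)2 2/2 ✓ · (1,4)1 3/3 ✓ · (1,5)1 3/3 ✓ · (1,6)1 2/3 ✓
Row 2: (2,0)2 0/2 ✗ · (2,1)1 0/3 ✗ · (2,2)2 1/3 ✗ · (2,4)1 3/3 ✓ · (2,5)1 3/4 ✓ · (2,6)2 0/2 ✗
Row 3: (3,2)1 1/2 ✓ · (3,4)1 2/3 ✓ · (3,5)1 2/3 ✓
Row 4: (4,0)2 0/0 ✓ · (4,2)1 2/3 ✓ · (4,3)2 1/2 ✓ · (4,4)2 2/3 ✓ · (4,5)2 3/4 ✓ · (4,6)2 1/1 ✓
Row 5: (5,1)1 1/1 ✓ · (5,2)1 2/2 ✓ · (5,5)2 1/1 ✓

(0,3), (1,0), (1,1), (2,0), (2,1), (2,2), (2,6)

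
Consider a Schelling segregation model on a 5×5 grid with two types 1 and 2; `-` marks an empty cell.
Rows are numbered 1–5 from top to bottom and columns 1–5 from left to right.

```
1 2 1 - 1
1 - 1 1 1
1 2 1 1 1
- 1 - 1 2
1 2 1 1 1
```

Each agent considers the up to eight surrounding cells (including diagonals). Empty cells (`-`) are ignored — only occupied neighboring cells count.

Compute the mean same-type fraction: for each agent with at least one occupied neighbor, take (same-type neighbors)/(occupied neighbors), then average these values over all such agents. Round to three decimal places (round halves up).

0.604

Row 1: (1,1)1 1/2 · (1,2)2 0/4 · (1,3)1 2/3 · (1,5)1 2/2
Row 2: (2,1)1 2/4 · (2,3)1 4/6 · (2,4)1 7/7 · (2,5)1 4/4
Row 3: (3,1)1 2/3 · (3,2)2 0/5 · (3,3)1 5/6 · (3,4)1 6/7 · (3,5)1 4/5
Row 4: (4,2)1 4/6 · (4,4)1 6/7 · (4,5)2 0/5
Row 5: (5,1)1 1/2 · (5,2)2 0/3 · (5,3)1 3/4 · (5,4)1 3/4 · (5,5)1 2/3
Sum over 21 agents: 1/2 + 0/4 + 2/3 + 2/2 + 2/4 + 4/6 + 7/7 + 4/4 + 2/3 + 0/5 + 5/6 + 6/7 + 4/5 + 4/6 + 6/7 + 0/5 + 1/2 + 0/3 + 3/4 + 3/4 + 2/3 = 2663/210; mean = 2663/210 ÷ 21 = 2663/4410 = 0.603854… → 0.604.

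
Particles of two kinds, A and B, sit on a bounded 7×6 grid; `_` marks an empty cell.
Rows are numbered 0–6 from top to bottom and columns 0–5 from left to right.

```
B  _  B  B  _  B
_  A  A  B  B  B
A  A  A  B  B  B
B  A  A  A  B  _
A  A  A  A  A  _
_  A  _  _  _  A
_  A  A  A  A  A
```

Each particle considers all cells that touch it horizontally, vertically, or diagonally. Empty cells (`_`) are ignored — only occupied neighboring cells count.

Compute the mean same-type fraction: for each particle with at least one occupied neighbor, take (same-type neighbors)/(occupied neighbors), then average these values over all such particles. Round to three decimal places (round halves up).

(0,0)B 0/1
(0,2)B 2/4
(0,3)B 3/4
(0,5)B 2/2
(1,1)A 4/6
(1,2)A 3/7
(1,3)B 5/7
(1,4)B 7/7
(1,5)B 4/4
(2,0)A 3/4
(2,1)A 6/7
(2,2)A 6/8
(2,3)B 4/8
(2,4)B 6/7
(2,5)B 4/4
(3,0)B 0/5
(3,1)A 7/8
(3,2)A 7/8
(3,3)A 5/8
(3,4)B 3/6
(4,0)A 3/4
(4,1)A 5/6
(4,2)A 6/6
(4,3)A 4/5
(4,4)A 3/4
(5,1)A 5/5
(5,5)A 3/3
(6,1)A 2/2
(6,2)A 3/3
(6,3)A 2/2
(6,4)A 3/3
(6,5)A 2/2
Sum over 32 particles: 0/1 + 2/4 + 3/4 + 2/2 + 4/6 + 3/7 + 5/7 + 7/7 + 4/4 + 3/4 + 6/7 + 6/8 + 4/8 + 6/7 + 4/4 + 0/5 + 7/8 + 7/8 + 5/8 + 3/6 + 3/4 + 5/6 + 6/6 + 4/5 + 3/4 + 5/5 + 3/3 + 2/2 + 3/3 + 2/2 + 3/3 + 2/2 = 6939/280; mean = 6939/280 ÷ 32 = 6939/8960 = 0.774441… → 0.774.

0.774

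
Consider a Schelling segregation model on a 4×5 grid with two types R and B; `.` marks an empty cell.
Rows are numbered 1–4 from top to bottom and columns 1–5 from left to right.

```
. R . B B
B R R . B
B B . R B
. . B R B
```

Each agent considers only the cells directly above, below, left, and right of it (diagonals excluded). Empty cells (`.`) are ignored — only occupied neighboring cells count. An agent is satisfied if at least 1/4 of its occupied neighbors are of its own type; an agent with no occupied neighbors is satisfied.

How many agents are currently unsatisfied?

(1,2)R 1/1 ✓
(1,4)B 1/1 ✓
(1,5)B 2/2 ✓
(2,1)B 1/2 ✓
(2,2)R 2/4 ✓
(2,3)R 1/1 ✓
(2,5)B 2/2 ✓
(3,1)B 2/2 ✓
(3,2)B 1/2 ✓
(3,4)R 1/2 ✓
(3,5)B 2/3 ✓
(4,3)B 0/1 ✗
(4,4)R 1/3 ✓
(4,5)B 1/2 ✓
Unsatisfied: (4,3) — 1 in total.

1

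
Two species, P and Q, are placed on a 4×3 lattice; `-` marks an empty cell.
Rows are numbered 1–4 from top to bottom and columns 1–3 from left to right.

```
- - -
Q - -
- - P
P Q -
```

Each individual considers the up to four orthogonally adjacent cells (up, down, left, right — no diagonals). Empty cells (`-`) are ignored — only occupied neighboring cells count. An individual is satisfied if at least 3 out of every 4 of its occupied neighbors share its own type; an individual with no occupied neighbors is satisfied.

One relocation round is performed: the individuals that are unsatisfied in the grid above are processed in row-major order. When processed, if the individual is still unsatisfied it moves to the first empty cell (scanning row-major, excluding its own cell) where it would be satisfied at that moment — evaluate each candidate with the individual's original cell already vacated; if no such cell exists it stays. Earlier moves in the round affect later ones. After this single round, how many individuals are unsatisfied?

Initially unsatisfied (in order): (4,1), (4,2).
  (4,1) → (1,2).
  (4,2): now satisfied by earlier moves; stays.
Resulting grid:
- P -
Q - -
- - P
- Q -
All satisfied now.

0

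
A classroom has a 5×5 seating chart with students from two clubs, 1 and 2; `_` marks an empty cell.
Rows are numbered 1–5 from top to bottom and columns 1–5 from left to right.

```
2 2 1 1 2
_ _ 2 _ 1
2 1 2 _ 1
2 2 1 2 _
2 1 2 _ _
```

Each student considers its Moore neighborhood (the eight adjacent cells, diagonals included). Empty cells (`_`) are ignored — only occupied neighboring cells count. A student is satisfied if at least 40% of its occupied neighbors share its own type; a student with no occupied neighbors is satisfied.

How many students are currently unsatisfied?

5

Row 1: (1,1)2 1/1 ✓ · (1,2)2 2/3 ✓ · (1,3)1 1/3 ✗ · (1,4)1 2/4 ✓ · (1,5)2 0/2 ✗
Row 2: (2,3)2 2/5 ✓ · (2,5)1 2/3 ✓
Row 3: (3,1)2 2/3 ✓ · (3,2)1 1/6 ✗ · (3,3)2 3/5 ✓ · (3,5)1 1/2 ✓
Row 4: (4,1)2 3/5 ✓ · (4,2)2 5/8 ✓ · (4,3)1 2/6 ✗ · (4,4)2 2/4 ✓
Row 5: (5,1)2 2/3 ✓ · (5,2)1 1/5 ✗ · (5,3)2 2/4 ✓
Unsatisfied: (1,3), (1,5), (3,2), (4,3), (5,2) — 5 in total.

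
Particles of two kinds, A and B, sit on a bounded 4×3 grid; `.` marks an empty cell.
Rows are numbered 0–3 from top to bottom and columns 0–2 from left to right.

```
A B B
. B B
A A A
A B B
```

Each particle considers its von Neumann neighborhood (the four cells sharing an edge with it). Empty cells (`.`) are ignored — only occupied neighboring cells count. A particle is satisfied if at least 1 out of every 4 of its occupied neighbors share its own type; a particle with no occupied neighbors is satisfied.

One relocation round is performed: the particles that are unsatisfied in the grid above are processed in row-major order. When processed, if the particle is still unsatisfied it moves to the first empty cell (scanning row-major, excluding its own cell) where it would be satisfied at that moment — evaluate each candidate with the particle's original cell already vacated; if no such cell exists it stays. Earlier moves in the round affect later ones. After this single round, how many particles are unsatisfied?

0

Initially unsatisfied (in order): (0,0).
  (0,0) → (1,0).
Resulting grid:
. B B
A B B
A A A
A B B
All satisfied now.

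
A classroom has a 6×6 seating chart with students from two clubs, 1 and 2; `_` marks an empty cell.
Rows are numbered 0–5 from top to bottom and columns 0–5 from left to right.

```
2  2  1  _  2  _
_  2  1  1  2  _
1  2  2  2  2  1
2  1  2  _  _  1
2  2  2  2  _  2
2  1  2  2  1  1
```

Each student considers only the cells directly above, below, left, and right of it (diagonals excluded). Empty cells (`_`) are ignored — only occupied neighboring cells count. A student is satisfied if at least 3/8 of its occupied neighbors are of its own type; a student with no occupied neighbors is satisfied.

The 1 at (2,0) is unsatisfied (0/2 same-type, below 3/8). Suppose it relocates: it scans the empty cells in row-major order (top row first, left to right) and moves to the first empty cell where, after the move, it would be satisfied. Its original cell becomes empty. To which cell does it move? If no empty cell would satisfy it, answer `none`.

(0,3)

Vacating (2,0). Empty cells in order:
  (0,3): 2/3 same-type → satisfied — stop here.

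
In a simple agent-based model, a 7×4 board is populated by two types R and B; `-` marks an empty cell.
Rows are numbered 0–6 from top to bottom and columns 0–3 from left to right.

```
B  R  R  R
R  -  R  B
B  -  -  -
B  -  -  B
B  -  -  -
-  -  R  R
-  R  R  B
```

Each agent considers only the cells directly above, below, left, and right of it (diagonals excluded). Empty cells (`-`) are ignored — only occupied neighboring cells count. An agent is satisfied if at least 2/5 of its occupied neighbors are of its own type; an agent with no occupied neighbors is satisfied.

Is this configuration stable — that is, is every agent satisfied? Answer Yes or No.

No

Row 0: (0,0)B 0/2 unhappy · (0,1)R 1/2 ok · (0,2)R 3/3 ok · (0,3)R 1/2 ok
Row 1: (1,0)R 0/2 unhappy · (1,2)R 1/2 ok · (1,3)B 0/2 unhappy
Row 2: (2,0)B 1/2 ok
Row 3: (3,0)B 2/2 ok · (3,3)B 0/0 ok
Row 4: (4,0)B 1/1 ok
Row 5: (5,2)R 2/2 ok · (5,3)R 1/2 ok
Row 6: (6,1)R 1/1 ok · (6,2)R 2/3 ok · (6,3)B 0/2 unhappy
For instance (0,0) has only 0/2 same-type neighbors, below 2/5.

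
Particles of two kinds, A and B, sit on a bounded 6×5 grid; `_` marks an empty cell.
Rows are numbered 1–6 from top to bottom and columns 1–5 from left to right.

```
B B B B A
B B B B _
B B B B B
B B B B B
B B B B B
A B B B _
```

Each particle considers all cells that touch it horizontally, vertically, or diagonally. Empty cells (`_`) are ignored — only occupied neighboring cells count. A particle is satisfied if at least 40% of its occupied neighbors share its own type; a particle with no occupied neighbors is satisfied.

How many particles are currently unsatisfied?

(1,1)B 3/3 satisfied
(1,2)B 5/5 satisfied
(1,3)B 5/5 satisfied
(1,4)B 3/4 satisfied
(1,5)A 0/2 not
(2,1)B 5/5 satisfied
(2,2)B 8/8 satisfied
(2,3)B 8/8 satisfied
(2,4)B 6/7 satisfied
(3,1)B 5/5 satisfied
(3,2)B 8/8 satisfied
(3,3)B 8/8 satisfied
(3,4)B 7/7 satisfied
(3,5)B 4/4 satisfied
(4,1)B 5/5 satisfied
(4,2)B 8/8 satisfied
(4,3)B 8/8 satisfied
(4,4)B 8/8 satisfied
(4,5)B 5/5 satisfied
(5,1)B 4/5 satisfied
(5,2)B 7/8 satisfied
(5,3)B 8/8 satisfied
(5,4)B 7/7 satisfied
(5,5)B 4/4 satisfied
(6,1)A 0/3 not
(6,2)B 4/5 satisfied
(6,3)B 5/5 satisfied
(6,4)B 4/4 satisfied
Unsatisfied: (1,5), (6,1) — 2 in total.

2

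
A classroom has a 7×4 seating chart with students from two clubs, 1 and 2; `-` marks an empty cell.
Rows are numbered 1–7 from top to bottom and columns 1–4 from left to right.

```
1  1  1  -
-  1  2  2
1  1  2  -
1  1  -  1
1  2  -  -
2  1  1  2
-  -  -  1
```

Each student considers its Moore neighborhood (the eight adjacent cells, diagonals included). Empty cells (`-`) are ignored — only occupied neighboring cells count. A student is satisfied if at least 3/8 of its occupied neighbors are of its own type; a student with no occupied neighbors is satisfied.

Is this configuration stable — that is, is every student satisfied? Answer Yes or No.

(1,1)1 2/2 ok
(1,2)1 3/4 ok
(1,3)1 2/4 ok
(2,2)1 5/7 ok
(2,3)2 2/6 unhappy
(2,4)2 2/3 ok
(3,1)1 4/4 ok
(3,2)1 4/6 ok
(3,3)2 2/6 unhappy
(4,1)1 4/5 ok
(4,2)1 4/6 ok
(4,4)1 0/1 unhappy
(5,1)1 3/5 ok
(5,2)2 1/6 unhappy
(6,1)2 1/3 unhappy
(6,2)1 2/4 ok
(6,3)1 2/4 ok
(6,4)2 0/2 unhappy
(7,4)1 1/2 ok
For instance (2,3) has only 2/6 same-type neighbors, below 3/8.

No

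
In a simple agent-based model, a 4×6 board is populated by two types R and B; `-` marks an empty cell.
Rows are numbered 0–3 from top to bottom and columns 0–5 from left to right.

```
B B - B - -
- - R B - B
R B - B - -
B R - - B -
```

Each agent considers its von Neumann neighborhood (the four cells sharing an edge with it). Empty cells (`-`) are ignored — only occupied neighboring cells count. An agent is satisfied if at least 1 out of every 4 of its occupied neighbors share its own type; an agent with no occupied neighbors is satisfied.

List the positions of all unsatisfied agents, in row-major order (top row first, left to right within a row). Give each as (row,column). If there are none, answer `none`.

(1,2), (2,0), (2,1), (3,0), (3,1)

(0,0)B 1/1 ok
(0,1)B 1/1 ok
(0,3)B 1/1 ok
(1,2)R 0/1 unhappy
(1,3)B 2/3 ok
(1,5)B 0/0 ok
(2,0)R 0/2 unhappy
(2,1)B 0/2 unhappy
(2,3)B 1/1 ok
(3,0)B 0/2 unhappy
(3,1)R 0/2 unhappy
(3,4)B 0/0 ok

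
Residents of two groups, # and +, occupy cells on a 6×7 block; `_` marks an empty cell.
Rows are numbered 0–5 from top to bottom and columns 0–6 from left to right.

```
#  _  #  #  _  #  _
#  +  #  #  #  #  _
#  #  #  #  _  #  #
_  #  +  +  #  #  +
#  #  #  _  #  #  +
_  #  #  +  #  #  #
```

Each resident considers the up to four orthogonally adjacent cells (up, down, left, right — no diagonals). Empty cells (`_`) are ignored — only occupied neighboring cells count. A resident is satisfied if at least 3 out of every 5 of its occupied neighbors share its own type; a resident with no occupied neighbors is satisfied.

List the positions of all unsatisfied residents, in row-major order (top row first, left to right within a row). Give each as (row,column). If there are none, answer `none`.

(1,1), (2,6), (3,2), (3,3), (3,6), (4,6), (5,3), (5,6)

(0,0)# 1/1 ok
(0,2)# 2/2 ok
(0,3)# 2/2 ok
(0,5)# 1/1 ok
(1,0)# 2/3 ok
(1,1)+ 0/3 unhappy
(1,2)# 3/4 ok
(1,3)# 4/4 ok
(1,4)# 2/2 ok
(1,5)# 3/3 ok
(2,0)# 2/2 ok
(2,1)# 3/4 ok
(2,2)# 3/4 ok
(2,3)# 2/3 ok
(2,5)# 3/3 ok
(2,6)# 1/2 unhappy
(3,1)# 2/3 ok
(3,2)+ 1/4 unhappy
(3,3)+ 1/3 unhappy
(3,4)# 2/3 ok
(3,5)# 3/4 ok
(3,6)+ 1/3 unhappy
(4,0)# 1/1 ok
(4,1)# 4/4 ok
(4,2)# 2/3 ok
(4,4)# 3/3 ok
(4,5)# 3/4 ok
(4,6)+ 1/3 unhappy
(5,1)# 2/2 ok
(5,2)# 2/3 ok
(5,3)+ 0/2 unhappy
(5,4)# 2/3 ok
(5,5)# 3/3 ok
(5,6)# 1/2 unhappy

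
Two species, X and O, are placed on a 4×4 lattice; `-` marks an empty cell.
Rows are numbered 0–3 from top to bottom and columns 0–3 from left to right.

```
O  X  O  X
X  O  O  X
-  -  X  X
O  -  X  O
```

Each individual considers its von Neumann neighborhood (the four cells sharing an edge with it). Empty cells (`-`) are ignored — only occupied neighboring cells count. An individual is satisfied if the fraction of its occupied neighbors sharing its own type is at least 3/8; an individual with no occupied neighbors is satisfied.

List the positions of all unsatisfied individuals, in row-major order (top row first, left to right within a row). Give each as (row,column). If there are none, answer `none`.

(0,0), (0,1), (0,2), (1,0), (1,1), (3,3)

(0,0)O 0/2 unhappy
(0,1)X 0/3 unhappy
(0,2)O 1/3 unhappy
(0,3)X 1/2 ok
(1,0)X 0/2 unhappy
(1,1)O 1/3 unhappy
(1,2)O 2/4 ok
(1,3)X 2/3 ok
(2,2)X 2/3 ok
(2,3)X 2/3 ok
(3,0)O 0/0 ok
(3,2)X 1/2 ok
(3,3)O 0/2 unhappy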